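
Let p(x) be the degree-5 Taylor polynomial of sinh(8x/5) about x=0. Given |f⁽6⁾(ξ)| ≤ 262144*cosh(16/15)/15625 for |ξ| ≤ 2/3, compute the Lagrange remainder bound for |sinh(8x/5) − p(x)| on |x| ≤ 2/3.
1048576*cosh(16/15)/512578125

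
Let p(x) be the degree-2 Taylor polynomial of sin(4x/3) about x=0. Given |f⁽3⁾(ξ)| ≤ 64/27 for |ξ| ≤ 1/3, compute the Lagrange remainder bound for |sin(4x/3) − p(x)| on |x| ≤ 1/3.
32/2187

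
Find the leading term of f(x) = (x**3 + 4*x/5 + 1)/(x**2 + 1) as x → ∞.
x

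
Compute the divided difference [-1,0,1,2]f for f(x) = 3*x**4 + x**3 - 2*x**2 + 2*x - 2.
7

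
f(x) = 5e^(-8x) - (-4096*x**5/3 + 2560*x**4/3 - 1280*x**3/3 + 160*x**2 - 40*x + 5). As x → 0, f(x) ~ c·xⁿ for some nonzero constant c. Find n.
6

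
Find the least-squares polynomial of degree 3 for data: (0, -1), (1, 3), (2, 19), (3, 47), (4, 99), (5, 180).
-79/63 + (1135/378)x + (263/252)x² + (121/108)x³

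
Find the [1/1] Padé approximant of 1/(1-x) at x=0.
1/(1 - x)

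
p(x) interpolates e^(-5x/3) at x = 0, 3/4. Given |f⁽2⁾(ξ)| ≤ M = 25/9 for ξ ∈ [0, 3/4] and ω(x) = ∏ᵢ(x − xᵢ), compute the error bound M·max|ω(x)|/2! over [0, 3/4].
25/128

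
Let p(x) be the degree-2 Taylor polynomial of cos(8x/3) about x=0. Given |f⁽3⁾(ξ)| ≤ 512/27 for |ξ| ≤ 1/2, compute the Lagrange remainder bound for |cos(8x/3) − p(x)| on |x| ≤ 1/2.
32/81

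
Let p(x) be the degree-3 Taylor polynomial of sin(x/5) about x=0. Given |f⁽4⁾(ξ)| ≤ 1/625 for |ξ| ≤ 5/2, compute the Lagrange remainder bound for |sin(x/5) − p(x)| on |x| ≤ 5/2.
1/384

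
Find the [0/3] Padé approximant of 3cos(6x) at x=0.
3/(18*x**2 + 1)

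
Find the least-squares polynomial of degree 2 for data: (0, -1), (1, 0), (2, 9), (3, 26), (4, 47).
-47/35 + (-53/35)x + (24/7)x²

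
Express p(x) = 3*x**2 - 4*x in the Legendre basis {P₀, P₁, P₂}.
P₀ + (-4)P₁ + (2)P₂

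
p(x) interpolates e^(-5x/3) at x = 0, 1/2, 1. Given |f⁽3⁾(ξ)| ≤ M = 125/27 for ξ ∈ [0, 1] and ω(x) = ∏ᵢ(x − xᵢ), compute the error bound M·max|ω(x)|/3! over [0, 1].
125*sqrt(3)/5832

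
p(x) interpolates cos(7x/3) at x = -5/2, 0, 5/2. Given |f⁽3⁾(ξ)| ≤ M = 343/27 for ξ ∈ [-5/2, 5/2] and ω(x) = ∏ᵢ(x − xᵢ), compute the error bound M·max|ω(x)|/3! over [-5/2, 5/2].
42875*sqrt(3)/5832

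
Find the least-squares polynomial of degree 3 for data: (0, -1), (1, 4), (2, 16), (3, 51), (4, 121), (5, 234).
-5/7 + (43/14)x + (-17/14)x² + (2)x³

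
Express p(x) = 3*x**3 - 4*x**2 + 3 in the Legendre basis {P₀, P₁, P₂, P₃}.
(5/3)P₀ + (9/5)P₁ + (-8/3)P₂ + (6/5)P₃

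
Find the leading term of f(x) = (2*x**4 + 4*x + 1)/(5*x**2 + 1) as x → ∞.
2*x**2/5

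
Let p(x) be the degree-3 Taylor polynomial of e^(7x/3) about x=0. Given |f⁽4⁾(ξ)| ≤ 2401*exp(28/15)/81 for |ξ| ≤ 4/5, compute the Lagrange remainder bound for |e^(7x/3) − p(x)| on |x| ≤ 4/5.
76832*exp(28/15)/151875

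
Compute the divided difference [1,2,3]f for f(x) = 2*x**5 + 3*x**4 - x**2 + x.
254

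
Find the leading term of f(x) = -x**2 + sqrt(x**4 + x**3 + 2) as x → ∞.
x/2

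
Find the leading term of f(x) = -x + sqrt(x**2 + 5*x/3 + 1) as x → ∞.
5/6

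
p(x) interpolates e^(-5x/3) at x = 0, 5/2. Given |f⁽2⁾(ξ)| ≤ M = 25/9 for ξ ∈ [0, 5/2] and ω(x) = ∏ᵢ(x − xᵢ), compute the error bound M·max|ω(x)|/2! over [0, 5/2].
625/288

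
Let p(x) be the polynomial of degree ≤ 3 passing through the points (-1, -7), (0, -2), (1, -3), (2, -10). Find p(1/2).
-7/4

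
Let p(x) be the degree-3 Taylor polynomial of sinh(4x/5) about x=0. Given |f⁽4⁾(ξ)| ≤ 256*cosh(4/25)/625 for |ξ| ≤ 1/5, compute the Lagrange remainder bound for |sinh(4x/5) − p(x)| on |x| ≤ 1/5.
32*cosh(4/25)/1171875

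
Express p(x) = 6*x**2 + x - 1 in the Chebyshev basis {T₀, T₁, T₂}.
(2)T₀ + T₁ + (3)T₂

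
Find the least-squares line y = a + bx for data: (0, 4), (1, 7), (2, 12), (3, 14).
a = 4, b = 7/2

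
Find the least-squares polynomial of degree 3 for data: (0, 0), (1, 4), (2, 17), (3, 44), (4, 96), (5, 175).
1/21 + (233/126)x + (79/84)x² + (41/36)x³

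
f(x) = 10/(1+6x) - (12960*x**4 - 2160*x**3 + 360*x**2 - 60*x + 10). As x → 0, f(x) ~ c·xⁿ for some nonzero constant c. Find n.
5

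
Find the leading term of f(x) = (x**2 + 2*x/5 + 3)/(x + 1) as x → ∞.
x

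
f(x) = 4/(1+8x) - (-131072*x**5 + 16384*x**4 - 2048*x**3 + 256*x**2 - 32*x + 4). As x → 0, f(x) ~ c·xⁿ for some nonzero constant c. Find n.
6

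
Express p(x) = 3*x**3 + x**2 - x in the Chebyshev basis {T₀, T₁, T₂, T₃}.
(1/2)T₀ + (5/4)T₁ + (1/2)T₂ + (3/4)T₃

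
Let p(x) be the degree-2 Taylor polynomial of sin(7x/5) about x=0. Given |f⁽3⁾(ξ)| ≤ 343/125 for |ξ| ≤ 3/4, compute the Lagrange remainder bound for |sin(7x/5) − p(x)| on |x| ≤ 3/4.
3087/16000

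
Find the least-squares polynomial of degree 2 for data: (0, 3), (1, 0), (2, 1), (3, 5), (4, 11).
14/5 + (-39/10)x + (3/2)x²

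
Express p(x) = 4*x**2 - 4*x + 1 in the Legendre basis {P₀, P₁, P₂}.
(7/3)P₀ + (-4)P₁ + (8/3)P₂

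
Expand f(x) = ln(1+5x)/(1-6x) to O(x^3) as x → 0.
5*x + 35*x**2/2 + O(x**3)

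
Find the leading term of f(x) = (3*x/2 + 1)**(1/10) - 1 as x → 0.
3*x/20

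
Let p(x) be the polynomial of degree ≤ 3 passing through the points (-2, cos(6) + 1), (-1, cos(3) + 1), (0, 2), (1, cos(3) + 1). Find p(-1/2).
cos(3)/2 - cos(6)/16 + 25/16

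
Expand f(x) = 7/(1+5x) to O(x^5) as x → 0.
7 - 35*x + 175*x**2 - 875*x**3 + 4375*x**4 + O(x**5)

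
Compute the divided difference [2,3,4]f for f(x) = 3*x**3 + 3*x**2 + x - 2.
30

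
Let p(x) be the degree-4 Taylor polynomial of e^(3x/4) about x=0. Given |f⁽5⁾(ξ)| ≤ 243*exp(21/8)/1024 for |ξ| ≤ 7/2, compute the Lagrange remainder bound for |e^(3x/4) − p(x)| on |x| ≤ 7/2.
1361367*exp(21/8)/1310720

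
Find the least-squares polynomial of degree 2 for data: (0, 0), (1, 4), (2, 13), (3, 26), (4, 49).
2/5 + (3)x²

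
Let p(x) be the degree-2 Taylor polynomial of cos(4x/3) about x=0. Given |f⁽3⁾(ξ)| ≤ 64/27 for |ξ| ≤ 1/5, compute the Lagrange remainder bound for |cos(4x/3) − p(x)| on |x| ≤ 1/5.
32/10125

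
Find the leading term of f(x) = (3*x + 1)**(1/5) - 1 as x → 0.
3*x/5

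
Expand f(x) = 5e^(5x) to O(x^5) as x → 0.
5 + 25*x + 125*x**2/2 + 625*x**3/6 + 3125*x**4/24 + O(x**5)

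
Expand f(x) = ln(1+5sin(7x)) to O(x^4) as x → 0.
35*x - 1225*x**2/2 + 84035*x**3/6 + O(x**4)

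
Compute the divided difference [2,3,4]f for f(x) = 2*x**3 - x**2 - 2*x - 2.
17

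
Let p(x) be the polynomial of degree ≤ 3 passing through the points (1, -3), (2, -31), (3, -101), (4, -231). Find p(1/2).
7/8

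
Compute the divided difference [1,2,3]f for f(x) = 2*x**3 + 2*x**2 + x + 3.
14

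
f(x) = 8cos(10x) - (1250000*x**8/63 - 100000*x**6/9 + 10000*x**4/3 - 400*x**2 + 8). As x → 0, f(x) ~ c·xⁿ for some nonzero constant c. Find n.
10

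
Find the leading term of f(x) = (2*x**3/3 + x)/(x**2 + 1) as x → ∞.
2*x/3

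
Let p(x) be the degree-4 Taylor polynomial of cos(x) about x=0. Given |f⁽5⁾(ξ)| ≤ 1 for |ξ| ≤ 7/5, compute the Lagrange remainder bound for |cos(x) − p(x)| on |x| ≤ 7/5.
16807/375000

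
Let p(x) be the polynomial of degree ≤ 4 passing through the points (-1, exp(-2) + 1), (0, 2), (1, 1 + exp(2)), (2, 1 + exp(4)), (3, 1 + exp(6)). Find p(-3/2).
(315 + (-180*exp(4) - 292 + 378*exp(2) + 35*exp(6))*exp(2))*exp(-2)/128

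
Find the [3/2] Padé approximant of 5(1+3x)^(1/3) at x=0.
(7*x**3/3 + 21*x**2 + 21*x + 5)/(2*x**2 + 16*x/5 + 1)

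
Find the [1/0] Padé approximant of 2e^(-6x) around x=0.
2 - 12*x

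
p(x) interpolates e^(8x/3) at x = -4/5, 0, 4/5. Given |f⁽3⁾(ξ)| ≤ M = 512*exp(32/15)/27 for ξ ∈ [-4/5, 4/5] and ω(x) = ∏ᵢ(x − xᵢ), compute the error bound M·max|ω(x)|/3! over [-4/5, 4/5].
32768*sqrt(3)*exp(32/15)/91125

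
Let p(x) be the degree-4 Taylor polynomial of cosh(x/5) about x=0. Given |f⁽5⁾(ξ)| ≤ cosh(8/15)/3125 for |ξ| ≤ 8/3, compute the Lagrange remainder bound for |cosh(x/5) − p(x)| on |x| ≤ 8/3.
4096*cosh(8/15)/11390625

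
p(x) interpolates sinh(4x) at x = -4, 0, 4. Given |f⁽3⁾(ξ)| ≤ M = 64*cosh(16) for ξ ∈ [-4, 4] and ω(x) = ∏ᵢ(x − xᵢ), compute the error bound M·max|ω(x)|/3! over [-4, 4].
4096*sqrt(3)*cosh(16)/27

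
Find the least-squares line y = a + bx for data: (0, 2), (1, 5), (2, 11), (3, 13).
a = 19/10, b = 39/10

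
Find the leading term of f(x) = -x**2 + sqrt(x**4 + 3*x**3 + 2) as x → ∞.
3*x/2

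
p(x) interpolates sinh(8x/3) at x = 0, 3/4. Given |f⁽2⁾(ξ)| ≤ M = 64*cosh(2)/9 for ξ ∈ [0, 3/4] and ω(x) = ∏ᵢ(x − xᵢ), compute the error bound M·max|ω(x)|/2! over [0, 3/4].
cosh(2)/2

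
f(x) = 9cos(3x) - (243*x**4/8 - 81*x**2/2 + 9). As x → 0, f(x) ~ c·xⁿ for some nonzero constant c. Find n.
6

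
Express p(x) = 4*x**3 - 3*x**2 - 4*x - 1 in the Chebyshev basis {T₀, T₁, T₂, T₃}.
(-5/2)T₀ - T₁ + (-3/2)T₂ + T₃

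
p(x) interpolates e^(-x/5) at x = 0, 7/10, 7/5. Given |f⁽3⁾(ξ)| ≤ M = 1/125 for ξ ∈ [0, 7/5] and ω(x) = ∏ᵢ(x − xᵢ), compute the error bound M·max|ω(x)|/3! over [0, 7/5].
343*sqrt(3)/3375000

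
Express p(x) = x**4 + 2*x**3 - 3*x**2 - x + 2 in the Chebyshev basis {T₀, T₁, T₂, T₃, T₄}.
(7/8)T₀ + (1/2)T₁ - T₂ + (1/2)T₃ + (1/8)T₄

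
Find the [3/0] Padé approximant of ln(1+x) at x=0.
x*(x**2/3 - x/2 + 1)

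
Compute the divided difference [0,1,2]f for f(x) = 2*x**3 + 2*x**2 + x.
8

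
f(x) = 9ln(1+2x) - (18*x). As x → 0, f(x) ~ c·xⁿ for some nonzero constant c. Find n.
2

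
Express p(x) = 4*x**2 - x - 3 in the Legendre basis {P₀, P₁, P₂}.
(-5/3)P₀ - P₁ + (8/3)P₂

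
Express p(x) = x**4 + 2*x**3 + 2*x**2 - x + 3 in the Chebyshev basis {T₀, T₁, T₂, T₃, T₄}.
(35/8)T₀ + (1/2)T₁ + (3/2)T₂ + (1/2)T₃ + (1/8)T₄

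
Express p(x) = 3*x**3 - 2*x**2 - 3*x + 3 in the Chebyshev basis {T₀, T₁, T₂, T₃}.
(2)T₀ + (-3/4)T₁ - T₂ + (3/4)T₃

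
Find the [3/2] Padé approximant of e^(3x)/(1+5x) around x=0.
(7767*x**3/6310 + 29097*x**2/12620 + 7164*x/3155 + 1)/(-46101*x**2/12620 + 13474*x/3155 + 1)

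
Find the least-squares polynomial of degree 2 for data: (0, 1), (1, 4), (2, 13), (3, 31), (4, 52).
29/35 + (3/70)x + (45/14)x²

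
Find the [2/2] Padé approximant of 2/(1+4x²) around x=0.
2/(4*x**2 + 1)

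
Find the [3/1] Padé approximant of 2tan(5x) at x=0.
250*x**3/3 + 10*x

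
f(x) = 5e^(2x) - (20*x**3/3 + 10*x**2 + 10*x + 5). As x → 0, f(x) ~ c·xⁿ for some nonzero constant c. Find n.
4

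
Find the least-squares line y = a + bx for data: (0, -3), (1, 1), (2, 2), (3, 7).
a = -29/10, b = 31/10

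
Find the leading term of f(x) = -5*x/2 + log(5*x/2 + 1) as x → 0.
-25*x**2/8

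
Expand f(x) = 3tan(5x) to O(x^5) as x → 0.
15*x + 125*x**3 + O(x**5)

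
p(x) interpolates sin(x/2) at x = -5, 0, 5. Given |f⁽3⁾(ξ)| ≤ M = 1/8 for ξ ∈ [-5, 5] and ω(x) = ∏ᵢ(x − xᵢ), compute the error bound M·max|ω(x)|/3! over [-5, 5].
125*sqrt(3)/216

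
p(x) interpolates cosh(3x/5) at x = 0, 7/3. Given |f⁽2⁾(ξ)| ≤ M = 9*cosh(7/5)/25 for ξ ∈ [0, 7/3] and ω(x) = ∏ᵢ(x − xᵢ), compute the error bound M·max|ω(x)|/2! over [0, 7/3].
49*cosh(7/5)/200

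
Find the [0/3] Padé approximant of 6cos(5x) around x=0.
6/(25*x**2/2 + 1)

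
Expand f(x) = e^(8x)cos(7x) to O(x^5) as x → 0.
1 + 8*x + 15*x**2/2 - 332*x**3/3 - 12319*x**4/24 + O(x**5)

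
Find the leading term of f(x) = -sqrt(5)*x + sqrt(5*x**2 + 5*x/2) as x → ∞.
sqrt(5)/4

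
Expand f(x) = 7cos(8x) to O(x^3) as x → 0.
7 - 224*x**2 + O(x**3)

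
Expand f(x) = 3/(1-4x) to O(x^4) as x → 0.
3 + 12*x + 48*x**2 + 192*x**3 + O(x**4)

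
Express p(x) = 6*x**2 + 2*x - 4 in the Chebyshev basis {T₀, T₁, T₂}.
-T₀ + (2)T₁ + (3)T₂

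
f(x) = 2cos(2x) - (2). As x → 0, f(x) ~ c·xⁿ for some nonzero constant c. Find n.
2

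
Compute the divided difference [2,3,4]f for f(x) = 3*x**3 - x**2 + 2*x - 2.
26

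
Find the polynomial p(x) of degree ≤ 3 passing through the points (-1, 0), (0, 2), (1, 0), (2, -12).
-x**3 - 2*x**2 + x + 2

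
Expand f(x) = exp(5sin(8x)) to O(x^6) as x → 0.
1 + 40*x + 800*x**2 + 10240*x**3 + 89600*x**4 + 1540096*x**5/3 + O(x**6)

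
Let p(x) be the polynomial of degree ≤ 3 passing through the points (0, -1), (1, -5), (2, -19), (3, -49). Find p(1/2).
-17/8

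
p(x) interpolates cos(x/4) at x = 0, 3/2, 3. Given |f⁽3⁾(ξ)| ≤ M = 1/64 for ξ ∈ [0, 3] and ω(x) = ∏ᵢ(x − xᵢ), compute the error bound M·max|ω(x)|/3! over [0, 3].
sqrt(3)/512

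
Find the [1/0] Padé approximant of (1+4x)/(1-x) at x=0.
5*x + 1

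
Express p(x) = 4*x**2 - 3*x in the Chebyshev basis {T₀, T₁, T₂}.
(2)T₀ + (-3)T₁ + (2)T₂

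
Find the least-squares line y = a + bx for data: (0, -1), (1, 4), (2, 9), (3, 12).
a = -3/5, b = 22/5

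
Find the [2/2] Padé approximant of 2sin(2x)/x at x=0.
(4 - 28*x**2/15)/(x**2/5 + 1)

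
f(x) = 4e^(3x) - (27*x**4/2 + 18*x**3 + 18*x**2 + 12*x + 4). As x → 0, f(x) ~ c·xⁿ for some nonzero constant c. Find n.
5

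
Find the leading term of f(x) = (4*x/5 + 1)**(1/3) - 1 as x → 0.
4*x/15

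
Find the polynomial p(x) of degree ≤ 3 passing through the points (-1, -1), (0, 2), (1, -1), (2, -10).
2 - 3*x**2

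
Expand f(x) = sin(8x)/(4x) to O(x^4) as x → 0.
2 - 64*x**2/3 + O(x**4)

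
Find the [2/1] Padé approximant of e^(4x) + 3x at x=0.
(-4*x**2/3 + 17*x/3 + 1)/(1 - 4*x/3)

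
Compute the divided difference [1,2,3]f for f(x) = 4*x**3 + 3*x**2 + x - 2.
27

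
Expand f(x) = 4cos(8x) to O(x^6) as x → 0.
4 - 128*x**2 + 2048*x**4/3 + O(x**6)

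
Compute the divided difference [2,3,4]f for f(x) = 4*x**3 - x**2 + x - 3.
35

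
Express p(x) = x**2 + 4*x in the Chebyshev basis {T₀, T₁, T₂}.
(1/2)T₀ + (4)T₁ + (1/2)T₂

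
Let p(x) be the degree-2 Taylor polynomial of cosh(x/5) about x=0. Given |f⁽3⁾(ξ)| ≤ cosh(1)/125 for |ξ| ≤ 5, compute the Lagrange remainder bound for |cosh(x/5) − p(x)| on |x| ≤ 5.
cosh(1)/6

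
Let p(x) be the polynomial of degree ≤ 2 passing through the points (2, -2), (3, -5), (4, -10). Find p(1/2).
-5/4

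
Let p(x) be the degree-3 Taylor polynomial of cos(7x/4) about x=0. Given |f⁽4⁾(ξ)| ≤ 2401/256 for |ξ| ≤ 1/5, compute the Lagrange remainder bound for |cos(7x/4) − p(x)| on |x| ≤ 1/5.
2401/3840000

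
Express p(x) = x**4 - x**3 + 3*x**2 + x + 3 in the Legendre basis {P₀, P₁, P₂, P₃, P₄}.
(21/5)P₀ + (2/5)P₁ + (18/7)P₂ + (-2/5)P₃ + (8/35)P₄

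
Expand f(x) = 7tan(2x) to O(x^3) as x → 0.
14*x + O(x**3)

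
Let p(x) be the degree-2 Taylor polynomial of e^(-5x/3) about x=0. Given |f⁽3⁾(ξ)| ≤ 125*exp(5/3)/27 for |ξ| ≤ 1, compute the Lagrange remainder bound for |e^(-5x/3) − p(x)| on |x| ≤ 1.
125*exp(5/3)/162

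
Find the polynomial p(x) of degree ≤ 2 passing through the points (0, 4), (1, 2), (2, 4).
2*x**2 - 4*x + 4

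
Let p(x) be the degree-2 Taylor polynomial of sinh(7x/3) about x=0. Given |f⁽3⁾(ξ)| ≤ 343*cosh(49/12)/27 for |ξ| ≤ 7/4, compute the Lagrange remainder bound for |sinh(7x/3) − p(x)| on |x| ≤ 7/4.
117649*cosh(49/12)/10368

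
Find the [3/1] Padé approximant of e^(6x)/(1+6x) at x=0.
(99*x**3/2 + 18*x**2 + 27*x/4 + 1)/(27*x/4 + 1)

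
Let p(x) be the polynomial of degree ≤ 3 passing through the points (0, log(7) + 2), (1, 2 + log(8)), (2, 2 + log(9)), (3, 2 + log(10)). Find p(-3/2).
log(5064403678929*2**(3/8)*3**(7/8)*5**(13/16)*7**(9/16)/34359738368000) + 2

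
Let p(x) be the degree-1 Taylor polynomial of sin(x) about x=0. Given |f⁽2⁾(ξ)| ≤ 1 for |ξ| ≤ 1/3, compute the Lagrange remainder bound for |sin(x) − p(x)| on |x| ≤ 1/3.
1/18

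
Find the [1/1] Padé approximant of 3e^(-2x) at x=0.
(3 - 3*x)/(x + 1)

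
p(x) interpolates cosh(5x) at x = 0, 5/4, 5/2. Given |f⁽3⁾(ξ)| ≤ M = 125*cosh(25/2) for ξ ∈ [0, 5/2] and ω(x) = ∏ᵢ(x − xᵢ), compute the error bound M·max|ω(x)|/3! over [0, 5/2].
15625*sqrt(3)*cosh(25/2)/1728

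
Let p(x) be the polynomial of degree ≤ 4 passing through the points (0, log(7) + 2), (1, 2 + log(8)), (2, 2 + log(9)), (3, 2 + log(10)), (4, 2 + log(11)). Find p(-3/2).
log(43275834131238896700854768074263*11**(59/128)*3**(13/32)*5**(31/32)*7**(3/128)/184467440737095516160000000000000) + 2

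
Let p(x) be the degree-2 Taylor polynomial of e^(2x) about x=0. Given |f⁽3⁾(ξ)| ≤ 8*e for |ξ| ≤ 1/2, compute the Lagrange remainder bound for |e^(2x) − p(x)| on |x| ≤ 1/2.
e/6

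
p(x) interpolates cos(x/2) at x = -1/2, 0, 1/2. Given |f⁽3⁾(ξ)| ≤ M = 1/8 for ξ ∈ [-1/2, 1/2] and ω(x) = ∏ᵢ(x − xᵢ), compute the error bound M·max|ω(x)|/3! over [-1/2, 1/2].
sqrt(3)/1728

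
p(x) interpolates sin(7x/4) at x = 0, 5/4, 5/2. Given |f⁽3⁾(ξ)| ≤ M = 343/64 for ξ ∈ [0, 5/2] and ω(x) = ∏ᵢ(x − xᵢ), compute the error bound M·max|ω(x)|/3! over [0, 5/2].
42875*sqrt(3)/110592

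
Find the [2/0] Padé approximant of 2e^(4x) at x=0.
16*x**2 + 8*x + 2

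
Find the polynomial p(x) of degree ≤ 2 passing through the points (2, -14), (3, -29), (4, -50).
-3*x**2 - 2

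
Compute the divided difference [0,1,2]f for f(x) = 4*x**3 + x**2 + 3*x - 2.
13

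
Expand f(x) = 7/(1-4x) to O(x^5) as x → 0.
7 + 28*x + 112*x**2 + 448*x**3 + 1792*x**4 + O(x**5)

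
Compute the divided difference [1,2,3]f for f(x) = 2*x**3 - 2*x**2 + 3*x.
10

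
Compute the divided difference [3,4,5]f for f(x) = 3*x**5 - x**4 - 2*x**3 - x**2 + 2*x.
1858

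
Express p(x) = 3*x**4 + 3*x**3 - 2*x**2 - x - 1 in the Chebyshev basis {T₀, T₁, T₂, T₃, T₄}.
(-7/8)T₀ + (5/4)T₁ + (1/2)T₂ + (3/4)T₃ + (3/8)T₄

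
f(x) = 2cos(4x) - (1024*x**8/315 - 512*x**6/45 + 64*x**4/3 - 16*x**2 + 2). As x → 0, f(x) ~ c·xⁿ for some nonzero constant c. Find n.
10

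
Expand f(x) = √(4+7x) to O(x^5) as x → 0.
2 + 7*x/4 - 49*x**2/64 + 343*x**3/512 - 12005*x**4/16384 + O(x**5)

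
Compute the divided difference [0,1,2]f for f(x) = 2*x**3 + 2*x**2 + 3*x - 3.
8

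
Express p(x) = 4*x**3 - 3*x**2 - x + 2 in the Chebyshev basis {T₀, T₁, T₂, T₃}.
(1/2)T₀ + (2)T₁ + (-3/2)T₂ + T₃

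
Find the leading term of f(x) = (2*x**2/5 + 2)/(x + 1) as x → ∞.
2*x/5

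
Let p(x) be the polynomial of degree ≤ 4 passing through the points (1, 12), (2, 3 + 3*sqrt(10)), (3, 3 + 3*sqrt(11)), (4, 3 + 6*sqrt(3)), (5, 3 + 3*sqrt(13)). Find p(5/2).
-15*sqrt(3)/16 + 9*sqrt(13)/128 + 339/128 + 45*sqrt(10)/32 + 135*sqrt(11)/64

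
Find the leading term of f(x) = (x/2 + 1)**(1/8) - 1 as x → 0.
x/16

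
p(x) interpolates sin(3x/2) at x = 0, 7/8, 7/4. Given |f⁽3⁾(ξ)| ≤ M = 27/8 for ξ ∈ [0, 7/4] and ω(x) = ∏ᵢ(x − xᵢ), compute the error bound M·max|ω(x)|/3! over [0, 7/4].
343*sqrt(3)/4096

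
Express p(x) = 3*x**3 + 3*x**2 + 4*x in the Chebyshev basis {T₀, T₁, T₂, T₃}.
(3/2)T₀ + (25/4)T₁ + (3/2)T₂ + (3/4)T₃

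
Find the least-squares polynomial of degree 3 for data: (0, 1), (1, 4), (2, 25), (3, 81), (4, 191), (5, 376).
6/7 + (65/42)x + (-8/7)x² + (19/6)x³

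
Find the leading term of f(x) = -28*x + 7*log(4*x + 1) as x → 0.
-56*x**2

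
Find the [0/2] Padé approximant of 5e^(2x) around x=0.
5/(2*x**2 - 2*x + 1)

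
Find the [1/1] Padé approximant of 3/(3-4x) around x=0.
1/(1 - 4*x/3)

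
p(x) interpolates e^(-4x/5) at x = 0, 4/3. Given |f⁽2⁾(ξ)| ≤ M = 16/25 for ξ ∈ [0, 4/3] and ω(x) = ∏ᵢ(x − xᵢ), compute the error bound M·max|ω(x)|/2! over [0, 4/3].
32/225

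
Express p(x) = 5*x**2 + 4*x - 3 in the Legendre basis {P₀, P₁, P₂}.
(-4/3)P₀ + (4)P₁ + (10/3)P₂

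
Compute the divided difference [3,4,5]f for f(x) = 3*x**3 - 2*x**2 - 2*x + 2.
34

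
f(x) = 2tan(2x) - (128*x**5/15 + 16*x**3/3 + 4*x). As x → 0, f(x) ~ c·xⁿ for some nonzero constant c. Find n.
7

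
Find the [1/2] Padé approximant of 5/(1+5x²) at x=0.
5/(5*x**2 + 1)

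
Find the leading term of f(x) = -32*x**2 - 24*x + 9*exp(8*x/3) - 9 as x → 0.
256*x**3/9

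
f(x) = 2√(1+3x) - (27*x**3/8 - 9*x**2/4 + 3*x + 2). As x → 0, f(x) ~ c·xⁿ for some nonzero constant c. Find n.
4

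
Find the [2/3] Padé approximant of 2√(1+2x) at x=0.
(7*x**2/2 + 28*x/5 + 2)/(-x**3/20 + 9*x**2/20 + 9*x/5 + 1)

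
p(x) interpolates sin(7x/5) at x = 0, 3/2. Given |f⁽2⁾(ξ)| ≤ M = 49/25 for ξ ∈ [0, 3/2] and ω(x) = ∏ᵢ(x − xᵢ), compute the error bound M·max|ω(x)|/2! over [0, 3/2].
441/800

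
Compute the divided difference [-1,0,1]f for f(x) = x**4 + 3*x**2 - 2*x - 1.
4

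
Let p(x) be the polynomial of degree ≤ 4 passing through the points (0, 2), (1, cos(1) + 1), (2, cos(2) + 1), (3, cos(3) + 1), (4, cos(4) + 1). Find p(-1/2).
-105*cos(1)/32 + 189*cos(2)/64 + 35*cos(4)/128 - 45*cos(3)/32 + 443/128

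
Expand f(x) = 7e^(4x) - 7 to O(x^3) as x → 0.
28*x + 56*x**2 + O(x**3)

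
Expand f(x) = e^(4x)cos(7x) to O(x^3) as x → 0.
1 + 4*x - 33*x**2/2 + O(x**3)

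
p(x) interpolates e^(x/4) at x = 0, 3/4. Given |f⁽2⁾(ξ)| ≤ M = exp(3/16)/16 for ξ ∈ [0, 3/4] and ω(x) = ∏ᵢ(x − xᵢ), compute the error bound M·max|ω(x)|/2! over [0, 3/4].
9*exp(3/16)/2048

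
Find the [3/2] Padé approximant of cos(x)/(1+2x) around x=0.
(43*x**3/42 - 43*x**2/84 - 2*x + 1)/(1 - 337*x**2/84)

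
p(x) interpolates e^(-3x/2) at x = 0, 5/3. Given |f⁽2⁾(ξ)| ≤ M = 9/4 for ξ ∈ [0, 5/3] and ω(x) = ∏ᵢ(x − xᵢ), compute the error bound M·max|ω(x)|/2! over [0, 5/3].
25/32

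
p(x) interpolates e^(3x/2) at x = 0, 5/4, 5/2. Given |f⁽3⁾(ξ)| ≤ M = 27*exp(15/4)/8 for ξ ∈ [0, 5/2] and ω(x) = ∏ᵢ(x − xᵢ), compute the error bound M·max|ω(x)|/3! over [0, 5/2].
125*sqrt(3)*exp(15/4)/512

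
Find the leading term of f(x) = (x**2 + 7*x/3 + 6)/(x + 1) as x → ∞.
x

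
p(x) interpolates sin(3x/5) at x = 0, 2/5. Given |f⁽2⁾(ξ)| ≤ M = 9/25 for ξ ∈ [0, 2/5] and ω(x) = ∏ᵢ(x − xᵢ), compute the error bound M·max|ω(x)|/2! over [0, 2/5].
9/1250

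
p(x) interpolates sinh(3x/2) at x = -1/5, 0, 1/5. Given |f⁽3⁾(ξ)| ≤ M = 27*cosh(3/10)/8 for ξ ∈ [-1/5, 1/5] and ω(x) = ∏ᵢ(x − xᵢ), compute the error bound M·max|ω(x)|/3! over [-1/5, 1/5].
sqrt(3)*cosh(3/10)/1000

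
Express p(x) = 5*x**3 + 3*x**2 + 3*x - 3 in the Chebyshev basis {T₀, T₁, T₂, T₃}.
(-3/2)T₀ + (27/4)T₁ + (3/2)T₂ + (5/4)T₃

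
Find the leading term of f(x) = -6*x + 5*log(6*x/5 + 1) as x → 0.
-18*x**2/5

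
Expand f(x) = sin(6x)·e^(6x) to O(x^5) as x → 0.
6*x + 36*x**2 + 72*x**3 + O(x**5)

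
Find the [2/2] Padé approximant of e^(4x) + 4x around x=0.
(20*x**2/3 + 8*x + 1)/(1 - 4*x**2/3)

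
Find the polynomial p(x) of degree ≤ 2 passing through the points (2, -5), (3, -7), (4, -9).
-2*x - 1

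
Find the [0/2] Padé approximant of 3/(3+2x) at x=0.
1/(2*x/3 + 1)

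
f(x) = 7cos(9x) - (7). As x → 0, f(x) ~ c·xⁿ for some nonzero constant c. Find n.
2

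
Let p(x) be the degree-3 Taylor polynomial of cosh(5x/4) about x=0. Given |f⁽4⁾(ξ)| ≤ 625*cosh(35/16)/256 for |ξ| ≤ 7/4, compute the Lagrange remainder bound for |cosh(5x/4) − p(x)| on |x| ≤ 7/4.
1500625*cosh(35/16)/1572864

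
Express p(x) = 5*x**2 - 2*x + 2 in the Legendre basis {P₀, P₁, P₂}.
(11/3)P₀ + (-2)P₁ + (10/3)P₂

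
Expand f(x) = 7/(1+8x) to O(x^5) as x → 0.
7 - 56*x + 448*x**2 - 3584*x**3 + 28672*x**4 + O(x**5)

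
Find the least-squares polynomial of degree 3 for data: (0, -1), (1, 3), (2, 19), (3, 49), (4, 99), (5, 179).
-9/7 + (17/7)x + (12/7)x² + x³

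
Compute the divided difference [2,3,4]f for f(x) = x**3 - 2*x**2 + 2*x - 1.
7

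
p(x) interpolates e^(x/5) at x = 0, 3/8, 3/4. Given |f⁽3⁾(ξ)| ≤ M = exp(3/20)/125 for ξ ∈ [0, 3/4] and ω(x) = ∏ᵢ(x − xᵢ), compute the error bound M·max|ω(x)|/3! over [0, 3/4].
sqrt(3)*exp(3/20)/64000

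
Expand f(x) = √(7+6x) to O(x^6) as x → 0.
sqrt(7) + 3*sqrt(7)*x/7 - 9*sqrt(7)*x**2/98 + 27*sqrt(7)*x**3/686 - 405*sqrt(7)*x**4/19208 + 243*sqrt(7)*x**5/19208 + O(x**6)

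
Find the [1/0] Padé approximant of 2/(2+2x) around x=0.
1 - x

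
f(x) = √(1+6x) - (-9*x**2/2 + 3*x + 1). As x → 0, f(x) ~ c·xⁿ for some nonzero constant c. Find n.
3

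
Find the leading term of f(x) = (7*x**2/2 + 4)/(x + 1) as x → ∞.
7*x/2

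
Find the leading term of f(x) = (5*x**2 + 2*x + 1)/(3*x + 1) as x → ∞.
5*x/3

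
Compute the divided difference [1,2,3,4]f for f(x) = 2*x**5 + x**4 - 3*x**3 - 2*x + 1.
137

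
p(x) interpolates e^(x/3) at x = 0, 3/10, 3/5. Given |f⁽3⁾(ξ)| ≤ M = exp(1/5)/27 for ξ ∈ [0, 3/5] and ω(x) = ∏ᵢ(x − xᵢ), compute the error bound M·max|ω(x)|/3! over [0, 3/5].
sqrt(3)*exp(1/5)/27000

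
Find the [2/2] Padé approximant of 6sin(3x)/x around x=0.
(18 - 189*x**2/10)/(9*x**2/20 + 1)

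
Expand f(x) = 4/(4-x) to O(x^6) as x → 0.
1 + x/4 + x**2/16 + x**3/64 + x**4/256 + x**5/1024 + O(x**6)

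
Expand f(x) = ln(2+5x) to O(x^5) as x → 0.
log(2) + 5*x/2 - 25*x**2/8 + 125*x**3/24 - 625*x**4/64 + O(x**5)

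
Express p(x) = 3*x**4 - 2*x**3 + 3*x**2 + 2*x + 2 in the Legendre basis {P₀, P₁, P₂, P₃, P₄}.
(18/5)P₀ + (4/5)P₁ + (26/7)P₂ + (-4/5)P₃ + (24/35)P₄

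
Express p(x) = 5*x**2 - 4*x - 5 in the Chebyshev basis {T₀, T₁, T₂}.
(-5/2)T₀ + (-4)T₁ + (5/2)T₂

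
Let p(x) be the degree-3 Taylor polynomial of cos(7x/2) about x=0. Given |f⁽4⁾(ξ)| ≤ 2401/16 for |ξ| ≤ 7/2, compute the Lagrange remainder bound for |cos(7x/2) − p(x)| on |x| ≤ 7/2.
5764801/6144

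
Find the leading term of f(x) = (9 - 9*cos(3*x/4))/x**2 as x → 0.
81/32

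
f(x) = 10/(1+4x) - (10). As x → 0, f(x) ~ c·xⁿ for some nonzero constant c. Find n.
1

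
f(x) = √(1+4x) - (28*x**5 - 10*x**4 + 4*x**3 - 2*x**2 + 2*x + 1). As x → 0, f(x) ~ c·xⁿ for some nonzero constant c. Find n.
6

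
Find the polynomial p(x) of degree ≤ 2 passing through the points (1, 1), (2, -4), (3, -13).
-2*x**2 + x + 2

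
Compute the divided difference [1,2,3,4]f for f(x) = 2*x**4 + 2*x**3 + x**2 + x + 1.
22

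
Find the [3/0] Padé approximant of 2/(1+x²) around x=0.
2 - 2*x**2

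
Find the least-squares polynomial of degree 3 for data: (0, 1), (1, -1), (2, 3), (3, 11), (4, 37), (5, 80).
53/63 + (-47/54)x + (-289/252)x² + (97/108)x³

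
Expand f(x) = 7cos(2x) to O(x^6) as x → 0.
7 - 14*x**2 + 14*x**4/3 + O(x**6)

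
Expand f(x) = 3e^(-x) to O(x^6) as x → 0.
3 - 3*x + 3*x**2/2 - x**3/2 + x**4/8 - x**5/40 + O(x**6)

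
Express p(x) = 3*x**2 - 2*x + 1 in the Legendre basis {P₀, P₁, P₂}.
(2)P₀ + (-2)P₁ + (2)P₂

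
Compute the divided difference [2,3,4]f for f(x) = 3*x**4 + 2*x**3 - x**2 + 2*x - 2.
182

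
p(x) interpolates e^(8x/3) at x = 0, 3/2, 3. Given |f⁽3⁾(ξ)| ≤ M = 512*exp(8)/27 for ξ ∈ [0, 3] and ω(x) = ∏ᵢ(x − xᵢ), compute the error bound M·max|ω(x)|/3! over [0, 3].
64*sqrt(3)*exp(8)/27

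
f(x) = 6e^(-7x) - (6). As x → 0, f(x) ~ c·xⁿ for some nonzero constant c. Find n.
1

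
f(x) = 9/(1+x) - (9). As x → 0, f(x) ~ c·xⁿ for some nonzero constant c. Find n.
1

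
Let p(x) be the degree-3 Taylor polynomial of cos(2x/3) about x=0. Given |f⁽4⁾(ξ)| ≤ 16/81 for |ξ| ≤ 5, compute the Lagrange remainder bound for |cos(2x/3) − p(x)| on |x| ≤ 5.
1250/243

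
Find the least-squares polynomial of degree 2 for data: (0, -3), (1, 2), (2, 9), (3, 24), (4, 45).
-87/35 + (13/35)x + (20/7)x²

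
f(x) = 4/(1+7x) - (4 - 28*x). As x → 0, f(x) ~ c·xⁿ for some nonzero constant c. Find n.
2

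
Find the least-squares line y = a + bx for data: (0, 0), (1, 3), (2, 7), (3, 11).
a = -3/10, b = 37/10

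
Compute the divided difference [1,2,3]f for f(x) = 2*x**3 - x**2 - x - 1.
11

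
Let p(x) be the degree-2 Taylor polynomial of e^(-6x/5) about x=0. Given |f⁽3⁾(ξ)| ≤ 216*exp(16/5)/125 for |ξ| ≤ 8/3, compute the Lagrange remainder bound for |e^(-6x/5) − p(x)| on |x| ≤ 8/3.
2048*exp(16/5)/375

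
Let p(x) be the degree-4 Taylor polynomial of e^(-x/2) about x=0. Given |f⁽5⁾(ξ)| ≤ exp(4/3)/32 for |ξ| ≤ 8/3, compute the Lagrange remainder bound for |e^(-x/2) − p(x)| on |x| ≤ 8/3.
128*exp(4/3)/3645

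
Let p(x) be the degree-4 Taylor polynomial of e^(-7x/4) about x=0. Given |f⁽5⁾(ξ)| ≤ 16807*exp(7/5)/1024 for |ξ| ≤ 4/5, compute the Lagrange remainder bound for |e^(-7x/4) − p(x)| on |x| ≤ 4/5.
16807*exp(7/5)/375000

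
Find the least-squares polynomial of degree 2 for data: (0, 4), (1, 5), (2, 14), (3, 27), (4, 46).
26/7 + (-29/35)x + (20/7)x²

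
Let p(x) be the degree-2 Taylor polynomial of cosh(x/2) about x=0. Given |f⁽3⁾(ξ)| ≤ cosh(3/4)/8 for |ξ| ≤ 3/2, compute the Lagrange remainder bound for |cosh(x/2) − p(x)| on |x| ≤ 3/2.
9*cosh(3/4)/128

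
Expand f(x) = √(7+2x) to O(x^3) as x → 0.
sqrt(7) + sqrt(7)*x/7 - sqrt(7)*x**2/98 + O(x**3)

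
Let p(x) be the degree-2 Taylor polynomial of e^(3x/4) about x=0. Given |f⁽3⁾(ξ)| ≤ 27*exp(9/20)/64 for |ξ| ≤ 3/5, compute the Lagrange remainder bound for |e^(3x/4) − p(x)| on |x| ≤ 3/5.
243*exp(9/20)/16000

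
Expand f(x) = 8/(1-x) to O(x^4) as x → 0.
8 + 8*x + 8*x**2 + 8*x**3 + O(x**4)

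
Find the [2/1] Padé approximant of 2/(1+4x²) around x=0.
2 - 8*x**2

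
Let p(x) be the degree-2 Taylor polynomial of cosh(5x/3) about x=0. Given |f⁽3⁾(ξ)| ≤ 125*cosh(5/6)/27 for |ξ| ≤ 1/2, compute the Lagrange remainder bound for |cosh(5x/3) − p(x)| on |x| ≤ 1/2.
125*cosh(5/6)/1296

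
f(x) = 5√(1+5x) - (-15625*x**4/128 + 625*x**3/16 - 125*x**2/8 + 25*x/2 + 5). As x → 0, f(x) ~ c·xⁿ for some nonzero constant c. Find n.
5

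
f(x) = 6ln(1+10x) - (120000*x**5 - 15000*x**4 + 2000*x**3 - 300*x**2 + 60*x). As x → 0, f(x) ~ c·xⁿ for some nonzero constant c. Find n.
6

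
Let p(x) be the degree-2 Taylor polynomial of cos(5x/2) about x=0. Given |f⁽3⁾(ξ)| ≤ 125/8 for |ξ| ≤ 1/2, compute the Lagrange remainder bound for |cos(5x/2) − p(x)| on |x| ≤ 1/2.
125/384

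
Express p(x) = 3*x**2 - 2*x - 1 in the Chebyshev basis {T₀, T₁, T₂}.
(1/2)T₀ + (-2)T₁ + (3/2)T₂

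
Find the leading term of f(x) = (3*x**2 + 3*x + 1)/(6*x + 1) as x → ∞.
x/2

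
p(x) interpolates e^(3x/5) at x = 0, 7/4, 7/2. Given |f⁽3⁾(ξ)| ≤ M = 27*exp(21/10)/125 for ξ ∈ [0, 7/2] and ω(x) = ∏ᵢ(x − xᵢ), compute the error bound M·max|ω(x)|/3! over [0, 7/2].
343*sqrt(3)*exp(21/10)/8000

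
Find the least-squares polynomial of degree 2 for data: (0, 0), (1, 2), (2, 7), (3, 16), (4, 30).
1/5 + (-3/5)x + (2)x²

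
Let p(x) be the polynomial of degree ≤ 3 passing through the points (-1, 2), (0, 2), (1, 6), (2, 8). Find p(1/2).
31/8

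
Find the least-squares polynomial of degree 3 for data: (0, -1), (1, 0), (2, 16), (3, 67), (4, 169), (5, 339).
-55/63 + (-367/189)x + (-127/252)x² + (313/108)x³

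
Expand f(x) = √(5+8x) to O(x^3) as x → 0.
sqrt(5) + 4*sqrt(5)*x/5 - 8*sqrt(5)*x**2/25 + O(x**3)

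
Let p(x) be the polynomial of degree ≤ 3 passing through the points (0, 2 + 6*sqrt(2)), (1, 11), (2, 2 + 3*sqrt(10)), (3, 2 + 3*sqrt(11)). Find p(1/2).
-15*sqrt(10)/16 + 3*sqrt(11)/16 + 15*sqrt(2)/8 + 167/16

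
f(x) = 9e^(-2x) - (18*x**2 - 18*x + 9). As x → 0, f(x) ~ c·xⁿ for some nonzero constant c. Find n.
3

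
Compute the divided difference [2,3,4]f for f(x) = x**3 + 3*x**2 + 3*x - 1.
12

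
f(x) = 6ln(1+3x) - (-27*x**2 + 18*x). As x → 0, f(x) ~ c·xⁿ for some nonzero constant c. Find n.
3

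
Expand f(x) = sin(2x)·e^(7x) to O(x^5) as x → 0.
2*x + 14*x**2 + 143*x**3/3 + 105*x**4 + O(x**5)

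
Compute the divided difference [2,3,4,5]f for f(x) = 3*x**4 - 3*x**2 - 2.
42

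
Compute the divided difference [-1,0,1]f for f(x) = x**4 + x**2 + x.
2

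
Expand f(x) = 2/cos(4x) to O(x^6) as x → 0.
2 + 16*x**2 + 320*x**4/3 + O(x**6)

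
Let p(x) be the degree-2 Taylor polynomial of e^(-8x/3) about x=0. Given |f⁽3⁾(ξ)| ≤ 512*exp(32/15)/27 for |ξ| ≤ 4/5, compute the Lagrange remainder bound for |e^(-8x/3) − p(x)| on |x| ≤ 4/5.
16384*exp(32/15)/10125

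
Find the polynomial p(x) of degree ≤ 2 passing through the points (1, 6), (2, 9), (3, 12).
3*x + 3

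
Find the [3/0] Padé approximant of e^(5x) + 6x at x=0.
125*x**3/6 + 25*x**2/2 + 11*x + 1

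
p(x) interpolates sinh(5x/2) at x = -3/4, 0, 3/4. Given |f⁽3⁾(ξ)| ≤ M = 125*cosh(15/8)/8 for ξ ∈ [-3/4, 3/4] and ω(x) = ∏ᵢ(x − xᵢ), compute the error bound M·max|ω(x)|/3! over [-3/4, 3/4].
125*sqrt(3)*cosh(15/8)/512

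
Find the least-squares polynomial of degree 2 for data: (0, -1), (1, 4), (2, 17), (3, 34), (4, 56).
-48/35 + (124/35)x + (19/7)x²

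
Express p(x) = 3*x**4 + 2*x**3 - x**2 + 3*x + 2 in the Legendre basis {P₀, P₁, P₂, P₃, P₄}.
(34/15)P₀ + (21/5)P₁ + (22/21)P₂ + (4/5)P₃ + (24/35)P₄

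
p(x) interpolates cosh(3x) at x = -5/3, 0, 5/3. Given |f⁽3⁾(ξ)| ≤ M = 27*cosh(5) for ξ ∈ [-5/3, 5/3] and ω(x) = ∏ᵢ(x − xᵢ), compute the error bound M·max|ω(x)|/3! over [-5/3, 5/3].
125*sqrt(3)*cosh(5)/27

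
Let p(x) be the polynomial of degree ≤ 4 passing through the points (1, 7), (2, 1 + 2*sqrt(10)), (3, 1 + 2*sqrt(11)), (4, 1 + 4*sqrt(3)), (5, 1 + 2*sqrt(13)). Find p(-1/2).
-693*sqrt(10)/16 - 385*sqrt(3)/8 + 315*sqrt(13)/64 + 3529/64 + 1485*sqrt(11)/32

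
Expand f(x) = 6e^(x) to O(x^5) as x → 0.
6 + 6*x + 3*x**2 + x**3 + x**4/4 + O(x**5)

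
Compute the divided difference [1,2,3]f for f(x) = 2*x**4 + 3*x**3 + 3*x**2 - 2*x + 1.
71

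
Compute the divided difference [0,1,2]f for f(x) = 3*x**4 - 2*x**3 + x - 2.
15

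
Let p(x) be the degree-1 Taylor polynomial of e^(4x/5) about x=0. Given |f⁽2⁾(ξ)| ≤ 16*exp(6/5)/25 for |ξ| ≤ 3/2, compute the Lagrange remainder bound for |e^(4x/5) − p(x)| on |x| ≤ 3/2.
18*exp(6/5)/25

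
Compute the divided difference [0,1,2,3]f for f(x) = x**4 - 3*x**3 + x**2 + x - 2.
3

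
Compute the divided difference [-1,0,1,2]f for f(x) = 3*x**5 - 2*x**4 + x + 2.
11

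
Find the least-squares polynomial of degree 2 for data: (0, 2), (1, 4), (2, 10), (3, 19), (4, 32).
69/35 + (5/14)x + (25/14)x²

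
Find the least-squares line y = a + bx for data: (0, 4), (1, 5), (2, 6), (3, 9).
a = 18/5, b = 8/5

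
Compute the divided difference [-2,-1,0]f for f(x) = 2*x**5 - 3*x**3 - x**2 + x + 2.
-22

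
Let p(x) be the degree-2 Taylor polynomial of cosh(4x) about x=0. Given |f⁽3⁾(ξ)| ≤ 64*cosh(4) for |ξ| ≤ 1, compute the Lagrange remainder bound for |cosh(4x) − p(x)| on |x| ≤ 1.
32*cosh(4)/3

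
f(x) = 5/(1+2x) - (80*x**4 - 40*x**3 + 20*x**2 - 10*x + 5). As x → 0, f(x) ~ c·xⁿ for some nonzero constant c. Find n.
5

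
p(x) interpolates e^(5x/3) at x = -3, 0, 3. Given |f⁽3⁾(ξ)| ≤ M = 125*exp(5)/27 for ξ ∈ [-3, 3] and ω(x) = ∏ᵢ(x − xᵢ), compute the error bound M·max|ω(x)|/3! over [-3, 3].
125*sqrt(3)*exp(5)/27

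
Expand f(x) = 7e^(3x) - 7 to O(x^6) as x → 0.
21*x + 63*x**2/2 + 63*x**3/2 + 189*x**4/8 + 567*x**5/40 + O(x**6)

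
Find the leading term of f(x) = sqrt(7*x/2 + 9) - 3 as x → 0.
7*x/12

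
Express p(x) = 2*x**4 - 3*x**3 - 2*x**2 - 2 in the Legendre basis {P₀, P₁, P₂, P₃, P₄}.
(-34/15)P₀ + (-9/5)P₁ + (-4/21)P₂ + (-6/5)P₃ + (16/35)P₄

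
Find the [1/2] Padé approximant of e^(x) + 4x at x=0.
(103*x/21 + 1)/(-x**2/42 - 2*x/21 + 1)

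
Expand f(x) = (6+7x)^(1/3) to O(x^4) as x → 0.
6**(1/3) + 7*6**(1/3)*x/18 - 49*6**(1/3)*x**2/324 + 1715*6**(1/3)*x**3/17496 + O(x**4)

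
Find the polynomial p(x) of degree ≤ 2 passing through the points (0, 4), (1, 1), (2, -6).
-2*x**2 - x + 4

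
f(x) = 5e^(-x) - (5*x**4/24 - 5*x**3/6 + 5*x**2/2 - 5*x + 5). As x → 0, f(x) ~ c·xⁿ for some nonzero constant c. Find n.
5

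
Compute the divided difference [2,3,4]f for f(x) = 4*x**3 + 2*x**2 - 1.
38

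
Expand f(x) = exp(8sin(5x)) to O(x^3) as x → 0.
1 + 40*x + 800*x**2 + O(x**3)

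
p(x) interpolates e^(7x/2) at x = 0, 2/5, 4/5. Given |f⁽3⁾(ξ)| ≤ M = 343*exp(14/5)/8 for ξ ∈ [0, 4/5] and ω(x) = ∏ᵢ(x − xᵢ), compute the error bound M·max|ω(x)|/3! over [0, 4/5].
343*sqrt(3)*exp(14/5)/3375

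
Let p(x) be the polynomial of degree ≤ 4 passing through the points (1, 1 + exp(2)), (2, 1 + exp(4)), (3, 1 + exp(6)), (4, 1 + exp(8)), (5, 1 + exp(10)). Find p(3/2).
-5*exp(10)/128 - 35*exp(6)/64 + 1 + 35*exp(2)/128 + 35*exp(4)/32 + 7*exp(8)/32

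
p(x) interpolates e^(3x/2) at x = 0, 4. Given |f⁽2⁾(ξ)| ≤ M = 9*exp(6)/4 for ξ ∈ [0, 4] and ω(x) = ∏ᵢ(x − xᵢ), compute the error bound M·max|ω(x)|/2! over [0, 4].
9*exp(6)/2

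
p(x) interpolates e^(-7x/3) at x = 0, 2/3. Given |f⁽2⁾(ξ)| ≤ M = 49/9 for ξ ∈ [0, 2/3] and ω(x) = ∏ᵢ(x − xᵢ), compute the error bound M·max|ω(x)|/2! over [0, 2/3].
49/162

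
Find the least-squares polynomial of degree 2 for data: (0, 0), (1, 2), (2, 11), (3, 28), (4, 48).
-11/35 + (-13/35)x + (22/7)x²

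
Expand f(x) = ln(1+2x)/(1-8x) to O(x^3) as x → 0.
2*x + 14*x**2 + O(x**3)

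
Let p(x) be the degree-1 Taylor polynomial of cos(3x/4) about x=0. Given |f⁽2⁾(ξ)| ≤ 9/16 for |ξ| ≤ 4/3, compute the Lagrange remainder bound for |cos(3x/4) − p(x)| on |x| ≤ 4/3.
1/2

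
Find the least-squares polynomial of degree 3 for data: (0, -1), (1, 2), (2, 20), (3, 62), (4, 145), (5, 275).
-61/63 + (-7/27)x + (335/252)x² + (211/108)x³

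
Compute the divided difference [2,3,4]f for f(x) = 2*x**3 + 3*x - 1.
18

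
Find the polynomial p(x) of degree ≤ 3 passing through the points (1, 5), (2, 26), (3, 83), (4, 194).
3*x**3 + 2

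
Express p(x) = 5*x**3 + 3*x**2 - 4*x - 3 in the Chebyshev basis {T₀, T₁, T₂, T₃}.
(-3/2)T₀ + (-1/4)T₁ + (3/2)T₂ + (5/4)T₃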